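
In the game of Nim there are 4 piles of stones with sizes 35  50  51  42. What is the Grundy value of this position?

8

Compute the nim-sum pairwise:
35 XOR 50 = 17
17 XOR 51 = 34
34 XOR 42 = 8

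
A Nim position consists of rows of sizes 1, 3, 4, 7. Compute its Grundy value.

Compute the nim-sum pairwise:
1 ⊕ 3 = 2
2 ⊕ 4 = 6
6 ⊕ 7 = 1

1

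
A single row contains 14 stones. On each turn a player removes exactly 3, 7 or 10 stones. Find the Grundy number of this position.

0

Grundy values for subtraction set {3, 7, 10}:
g(0) = mex{} = 0
g(1) = mex{} = 0
g(2) = mex{} = 0
g(3) = mex{0} = 1
g(4) = mex{0} = 1
g(5) = mex{0} = 1
g(6) = mex{1} = 0
g(7) = mex{0,1} = 2
g(8) = mex{0,1} = 2
g(9) = mex{0} = 1
g(10) = mex{0,1,2} = 3
g(11) = mex{0,1,2} = 3
g(12) = mex{0,1} = 2
g(13) = mex{0,1,3} = 2
g(14) = mex{1,2,3} = 0
So g(14) = 0.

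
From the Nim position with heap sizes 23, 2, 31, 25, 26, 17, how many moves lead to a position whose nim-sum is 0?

5

Compute the nim-sum pairwise:
23 XOR 2 = 21
21 XOR 31 = 10
10 XOR 25 = 19
19 XOR 26 = 9
9 XOR 17 = 24
The overall nim-sum is X = 24. A heap of size p has a winning move iff p XOR X < p (reduce it to p XOR X).
  23: 23 XOR 24 = 15 < 23 — winning move (to 15).
  2: 2 XOR 24 = 26 ≥ 2 — no move.
  31: 31 XOR 24 = 7 < 31 — winning move (to 7).
  25: 25 XOR 24 = 1 < 25 — winning move (to 1).
  26: 26 XOR 24 = 2 < 26 — winning move (to 2).
  17: 17 XOR 24 = 9 < 17 — winning move (to 9).
That gives 5 winning moves.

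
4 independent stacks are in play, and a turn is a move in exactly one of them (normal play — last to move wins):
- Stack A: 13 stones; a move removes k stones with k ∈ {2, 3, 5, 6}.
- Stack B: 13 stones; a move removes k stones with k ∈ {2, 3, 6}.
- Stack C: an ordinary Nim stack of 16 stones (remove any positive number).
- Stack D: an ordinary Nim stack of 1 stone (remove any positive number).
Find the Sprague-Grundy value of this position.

Build the Grundy sequence for stack A with g(k) = mex{g(k−s) : s ∈ {2, 3, 5, 6}, s ≤ k}:
g(0) = mex{} = 0
g(1) = mex{} = 0
g(2) = mex{0} = 1
g(3) = mex{0} = 1
g(4) = mex{0,1} = 2
g(5) = mex{0,1} = 2
g(6) = mex{0,1,2} = 3
g(7) = mex{0,1,2} = 3
g(8) = mex{1,2,3} = 0
g(9) = mex{1,2,3} = 0
g(10) = mex{0,2,3} = 1
g(11) = mex{0,2,3} = 1
g(12) = mex{0,1,3} = 2
g(13) = mex{0,1,3} = 2
So g(13) = 2.
For stack B, compute g(0), g(1), … with moves {2, 3, 6}:
g(0) = mex{} = 0
g(1) = mex{} = 0
g(2) = mex{0} = 1
g(3) = mex{0} = 1
g(4) = mex{0,1} = 2
g(5) = mex{1} = 0
g(6) = mex{0,1,2} = 3
g(7) = mex{0,2} = 1
g(8) = mex{0,1,3} = 2
g(9) = mex{1,3} = 0
g(10) = mex{1,2} = 0
g(11) = mex{0,2} = 1
g(12) = mex{0,3} = 1
g(13) = mex{0,1} = 2
So g(13) = 2.
Stack C is a plain Nim stack of size 16, so its Grundy value is 16.
Stack D is a plain Nim stack of size 1, so its Grundy value is 1.
The value of a disjunctive sum is the nim-sum of the parts.
Combined value = 2 XOR 2 XOR 16 XOR 1 = 17.

17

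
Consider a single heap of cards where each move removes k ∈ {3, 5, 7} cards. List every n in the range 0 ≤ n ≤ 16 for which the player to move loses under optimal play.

Build the Grundy sequence with g(k) = mex{g(k−s) : s ∈ {3, 5, 7}, s ≤ k}:
k:     0  1  2  3  4  5  6  7  8  9 10 11 12 13 14 15 16
g(k):  0  0  0  1  1  1  2  2  2  3  0  0  0  1  1  1  2
The P-positions (g = 0) in 0..16 are 0, 1, 2, 10, 11, 12.

0, 1, 2, 10, 11, 12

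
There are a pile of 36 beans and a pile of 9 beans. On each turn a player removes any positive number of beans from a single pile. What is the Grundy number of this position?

45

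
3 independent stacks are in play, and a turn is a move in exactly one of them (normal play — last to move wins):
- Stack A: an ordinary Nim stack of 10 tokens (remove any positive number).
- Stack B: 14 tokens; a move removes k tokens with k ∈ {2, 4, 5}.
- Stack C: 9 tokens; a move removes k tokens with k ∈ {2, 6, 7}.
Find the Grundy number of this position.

Stack A is a plain Nim stack of size 10, so its Grundy value is 10.
Grundy values for stack B (subtraction set {2, 4, 5}):
k:     0  1  2  3  4  5  6  7  8  9 10 11 12 13 14
g(k):  0  0  1  1  2  2  3  0  0  1  1  2  2  3  0
So g(14) = 0.
Grundy values for stack C (subtraction set {2, 6, 7}):
k:     0  1  2  3  4  5  6  7  8  9
g(k):  0  0  1  1  0  0  1  1  2  0
So g(9) = 0.
The value of a disjunctive sum is the nim-sum of the parts.
Combined value = 10 XOR 0 XOR 0 = 10.

10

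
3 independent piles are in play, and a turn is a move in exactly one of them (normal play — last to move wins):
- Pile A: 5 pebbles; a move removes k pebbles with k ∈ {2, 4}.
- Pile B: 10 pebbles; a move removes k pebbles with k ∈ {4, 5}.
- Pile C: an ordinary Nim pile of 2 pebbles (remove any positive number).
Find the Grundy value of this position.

0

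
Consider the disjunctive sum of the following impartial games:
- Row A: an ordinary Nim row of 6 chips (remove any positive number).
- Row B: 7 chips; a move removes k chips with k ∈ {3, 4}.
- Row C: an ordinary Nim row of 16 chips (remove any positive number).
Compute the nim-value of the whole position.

22

Row A is a plain Nim row of size 6, so its Grundy value is 6.
For row B, compute g(0), g(1), … with moves {3, 4}:
g(0) = mex{} = 0
g(1) = mex{} = 0
g(2) = mex{} = 0
g(3) = mex{0} = 1
g(4) = mex{0} = 1
g(5) = mex{0} = 1
g(6) = mex{0,1} = 2
g(7) = mex{1} = 0
So g(7) = 0.
Row C is a plain Nim row of size 16, so its Grundy value is 16.
By the Sprague-Grundy theorem, the Grundy value of a sum of independent games is the XOR of the component values.
Combined value = 6 XOR 0 XOR 16 = 22.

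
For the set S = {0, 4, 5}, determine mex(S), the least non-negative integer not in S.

1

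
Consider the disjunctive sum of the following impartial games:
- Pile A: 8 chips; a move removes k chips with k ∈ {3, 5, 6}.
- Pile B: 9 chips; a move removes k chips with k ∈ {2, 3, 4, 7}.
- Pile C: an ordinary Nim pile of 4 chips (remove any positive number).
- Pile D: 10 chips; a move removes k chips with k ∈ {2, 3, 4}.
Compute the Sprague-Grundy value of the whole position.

0

For pile A, compute g(0), g(1), … with moves {3, 5, 6}:
k:     0  1  2  3  4  5  6  7  8
g(k):  0  0  0  1  1  1  2  2  2
So g(8) = 2.
Grundy values for pile B (subtraction set {2, 3, 4, 7}):
k:     0  1  2  3  4  5  6  7  8  9
g(k):  0  0  1  1  2  2  0  3  1  4
So g(9) = 4.
Pile C is a plain Nim pile of size 4, so its Grundy value is 4.
For pile D, compute g(0), g(1), … with moves {2, 3, 4}:
k:     0  1  2  3  4  5  6  7  8  9 10
g(k):  0  0  1  1  2  2  0  0  1  1  2
So g(10) = 2.
By the Sprague-Grundy theorem, the Grundy value of a sum of independent games is the XOR of the component values.
Combined value = 2 ⊕ 4 ⊕ 4 ⊕ 2 = 0.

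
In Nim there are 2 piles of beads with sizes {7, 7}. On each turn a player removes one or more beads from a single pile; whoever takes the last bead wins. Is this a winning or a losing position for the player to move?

Losing position

Compute the nim-sum pairwise:
7 ⊕ 7 = 0
The nim-sum is 0, so this is a P-position: the player to move is in a losing position under optimal play.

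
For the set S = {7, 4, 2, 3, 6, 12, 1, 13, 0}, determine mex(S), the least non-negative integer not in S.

The values 0, 1, 2, 3, 4 are all present; 5 is the first non-negative integer missing from the set.

5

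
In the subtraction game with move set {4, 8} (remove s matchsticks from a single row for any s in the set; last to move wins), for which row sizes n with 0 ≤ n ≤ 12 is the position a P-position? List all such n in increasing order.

0, 1, 2, 3, 12

Grundy values for subtraction set {4, 8}:
g(0) = mex{} = 0
g(1) = mex{} = 0
g(2) = mex{} = 0
g(3) = mex{} = 0
g(4) = mex{0} = 1
g(5) = mex{0} = 1
g(6) = mex{0} = 1
g(7) = mex{0} = 1
g(8) = mex{0,1} = 2
g(9) = mex{0,1} = 2
g(10) = mex{0,1} = 2
g(11) = mex{0,1} = 2
g(12) = mex{1,2} = 0
The P-positions (g = 0) in 0..12 are 0, 1, 2, 3, 12.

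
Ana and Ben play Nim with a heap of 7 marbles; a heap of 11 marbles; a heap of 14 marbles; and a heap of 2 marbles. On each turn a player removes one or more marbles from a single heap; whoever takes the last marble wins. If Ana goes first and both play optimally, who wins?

Ben wins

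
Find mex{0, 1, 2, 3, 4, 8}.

The values 0, 1, 2, 3, 4 are all present; 5 is the first non-negative integer missing from the set.

5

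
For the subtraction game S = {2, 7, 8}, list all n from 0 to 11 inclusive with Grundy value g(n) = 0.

0, 1, 4, 5, 10

Grundy values for subtraction set {2, 7, 8}:
k:     0  1  2  3  4  5  6  7  8  9 10 11
g(k):  0  0  1  1  0  0  1  1  2  2  0  3
The P-positions (g = 0) in 0..11 are 0, 1, 4, 5, 10.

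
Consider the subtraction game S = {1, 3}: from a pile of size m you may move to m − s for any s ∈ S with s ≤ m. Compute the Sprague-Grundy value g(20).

Grundy values for subtraction set {1, 3}:
k:     0  1  2  3  4  5  6  7  8  9 10 11 12 13 14 15 16 17 18 19 20
g(k):  0  1  0  1  0  1  0  1  0  1  0  1  0  1  0  1  0  1  0  1  0
So g(20) = 0.

0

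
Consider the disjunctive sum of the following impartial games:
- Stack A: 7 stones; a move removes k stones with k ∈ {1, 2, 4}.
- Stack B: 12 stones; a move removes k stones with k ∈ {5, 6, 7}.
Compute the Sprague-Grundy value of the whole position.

Grundy values for stack A (subtraction set {1, 2, 4}):
k:     0  1  2  3  4  5  6  7
g(k):  0  1  2  0  1  2  0  1
So g(7) = 1.
For stack B, compute g(0), g(1), … with moves {5, 6, 7}:
k:     0  1  2  3  4  5  6  7  8  9 10 11 12
g(k):  0  0  0  0  0  1  1  1  1  1  2  2  0
So g(12) = 0.
The value of a disjunctive sum is the nim-sum of the parts.
Combined value = 1 XOR 0 = 1.

1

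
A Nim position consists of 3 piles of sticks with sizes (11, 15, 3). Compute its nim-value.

7

Compute the nim-sum pairwise:
11 ⊕ 15 = 4
4 ⊕ 3 = 7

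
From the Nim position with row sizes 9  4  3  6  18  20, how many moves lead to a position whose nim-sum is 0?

1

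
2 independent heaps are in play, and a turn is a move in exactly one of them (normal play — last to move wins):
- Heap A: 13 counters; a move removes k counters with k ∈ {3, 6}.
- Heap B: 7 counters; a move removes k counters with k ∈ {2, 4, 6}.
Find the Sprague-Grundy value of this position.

Build the Grundy sequence for heap A with g(k) = mex{g(k−s) : s ∈ {3, 6}, s ≤ k}:
k:     0  1  2  3  4  5  6  7  8  9 10 11 12 13
g(k):  0  0  0  1  1  1  2  2  2  0  0  0  1  1
So g(13) = 1.
Build the Grundy sequence for heap B with g(k) = mex{g(k−s) : s ∈ {2, 4, 6}, s ≤ k}:
g(0) = mex{} = 0
g(1) = mex{} = 0
g(2) = mex{0} = 1
g(3) = mex{0} = 1
g(4) = mex{0,1} = 2
g(5) = mex{0,1} = 2
g(6) = mex{0,1,2} = 3
g(7) = mex{0,1,2} = 3
So g(7) = 3.
The value of a disjunctive sum is the nim-sum of the parts.
Combined value = 1 XOR 3 = 2.

2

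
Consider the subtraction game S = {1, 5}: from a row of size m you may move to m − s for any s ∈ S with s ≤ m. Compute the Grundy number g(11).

1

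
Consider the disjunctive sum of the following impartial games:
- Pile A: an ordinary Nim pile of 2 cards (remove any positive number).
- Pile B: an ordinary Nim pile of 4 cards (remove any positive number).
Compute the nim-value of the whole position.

Pile A is a plain Nim pile of size 2, so its Grundy value is 2.
Pile B is a plain Nim pile of size 4, so its Grundy value is 4.
The value of a disjunctive sum is the nim-sum of the parts.
Combined value = 2 ⊕ 4 = 6.

6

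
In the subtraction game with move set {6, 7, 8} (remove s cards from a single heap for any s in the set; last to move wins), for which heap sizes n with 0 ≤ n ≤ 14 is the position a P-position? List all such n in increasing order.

0, 1, 2, 3, 4, 5, 14

Build the Grundy sequence with g(k) = mex{g(k−s) : s ∈ {6, 7, 8}, s ≤ k}:
g(0) = mex{} = 0
g(1) = mex{} = 0
g(2) = mex{} = 0
g(3) = mex{} = 0
g(4) = mex{} = 0
g(5) = mex{} = 0
g(6) = mex{0} = 1
g(7) = mex{0} = 1
g(8) = mex{0} = 1
g(9) = mex{0} = 1
g(10) = mex{0} = 1
g(11) = mex{0} = 1
g(12) = mex{0,1} = 2
g(13) = mex{0,1} = 2
g(14) = mex{1} = 0
The P-positions (g = 0) in 0..14 are 0, 1, 2, 3, 4, 5, 14.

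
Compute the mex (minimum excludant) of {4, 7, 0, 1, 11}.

2

The values 0, 1 are all present; 2 is the first non-negative integer missing from the set.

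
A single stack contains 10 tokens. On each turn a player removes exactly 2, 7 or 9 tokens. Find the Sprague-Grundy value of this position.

Build the Grundy sequence with g(k) = mex{g(k−s) : s ∈ {2, 7, 9}, s ≤ k}:
k:     0  1  2  3  4  5  6  7  8  9 10
g(k):  0  0  1  1  0  0  1  1  2  2  3
So g(10) = 3.

3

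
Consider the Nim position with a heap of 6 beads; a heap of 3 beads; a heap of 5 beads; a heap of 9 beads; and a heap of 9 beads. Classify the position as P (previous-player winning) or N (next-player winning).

Write each in binary and XOR column by column:
  0110  (6)
  0011  (3)
  0101  (5)
  1001  (9)
  1001  (9)
  ----
  0000  (0)
The nim-sum is 0, so this is a P-position: the player to move is in a losing position under optimal play.

P-position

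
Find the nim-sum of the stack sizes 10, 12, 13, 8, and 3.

0

Bitwise XOR of the heap sizes:
  1010  (10)
  1100  (12)
  1101  (13)
  1000  (8)
  0011  (3)
  ----
  0000  (0)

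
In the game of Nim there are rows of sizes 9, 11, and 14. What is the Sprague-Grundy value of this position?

12

Write each in binary and XOR column by column:
  1001  (9)
  1011  (11)
  1110  (14)
  ----
  1100  (12)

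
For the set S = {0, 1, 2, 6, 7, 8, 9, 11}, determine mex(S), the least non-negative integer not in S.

The values 0, 1, 2 are all present; 3 is the first non-negative integer missing from the set.

3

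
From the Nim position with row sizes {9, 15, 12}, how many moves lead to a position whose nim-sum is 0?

3

Nim-sum: 9 XOR 15 XOR 12 = 10.
The overall nim-sum is X = 10. A row of size p has a winning move iff p XOR X < p (reduce it to p XOR X).
  9: 9 XOR 10 = 3 < 9 — winning move (to 3).
  15: 15 XOR 10 = 5 < 15 — winning move (to 5).
  12: 12 XOR 10 = 6 < 12 — winning move (to 6).
That gives 3 winning moves.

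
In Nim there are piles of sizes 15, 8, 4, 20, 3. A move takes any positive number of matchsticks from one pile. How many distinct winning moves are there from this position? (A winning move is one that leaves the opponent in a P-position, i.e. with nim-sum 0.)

1

Compute the nim-sum pairwise:
15 ^ 8 = 7
7 ^ 4 = 3
3 ^ 20 = 23
23 ^ 3 = 20
The overall nim-sum is X = 20. A pile of size p has a winning move iff p XOR X < p (reduce it to p XOR X).
  15: 15 XOR 20 = 27 ≥ 15 — no move.
  8: 8 XOR 20 = 28 ≥ 8 — no move.
  4: 4 XOR 20 = 16 ≥ 4 — no move.
  20: 20 XOR 20 = 0 < 20 — winning move (to 0).
  3: 3 XOR 20 = 23 ≥ 3 — no move.
That gives 1 winning move.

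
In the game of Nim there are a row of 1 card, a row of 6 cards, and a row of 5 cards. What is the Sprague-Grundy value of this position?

2

Compute the nim-sum pairwise:
1 ⊕ 6 = 7
7 ⊕ 5 = 2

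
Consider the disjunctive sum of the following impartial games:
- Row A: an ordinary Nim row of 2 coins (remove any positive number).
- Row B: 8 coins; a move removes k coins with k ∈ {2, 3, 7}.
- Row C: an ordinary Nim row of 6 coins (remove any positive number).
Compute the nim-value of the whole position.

Row A is a plain Nim row of size 2, so its Grundy value is 2.
For row B, compute g(0), g(1), … with moves {2, 3, 7}:
g(0) = mex{} = 0
g(1) = mex{} = 0
g(2) = mex{0} = 1
g(3) = mex{0} = 1
g(4) = mex{0,1} = 2
g(5) = mex{1} = 0
g(6) = mex{1,2} = 0
g(7) = mex{0,2} = 1
g(8) = mex{0} = 1
So g(8) = 1.
Row C is a plain Nim row of size 6, so its Grundy value is 6.
By the Sprague-Grundy theorem, the Grundy value of a sum of independent games is the XOR of the component values.
Combined value = 2 ⊕ 1 ⊕ 6 = 5.

5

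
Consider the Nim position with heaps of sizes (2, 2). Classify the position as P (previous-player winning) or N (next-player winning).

P-position

Bitwise XOR of the heap sizes:
  10  (2)
  10  (2)
  --
  00  (0)
The nim-sum is 0, so this is a P-position: the player to move is in a losing position under optimal play.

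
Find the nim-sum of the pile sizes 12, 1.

Compute the nim-sum pairwise:
12 ^ 1 = 13

13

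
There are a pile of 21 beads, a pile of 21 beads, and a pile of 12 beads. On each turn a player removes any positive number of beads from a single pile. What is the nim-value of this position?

12

Nim-sum: 21 XOR 21 XOR 12 = 12.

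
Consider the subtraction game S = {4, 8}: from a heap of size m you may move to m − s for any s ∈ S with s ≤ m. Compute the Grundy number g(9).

Build the Grundy sequence with g(k) = mex{g(k−s) : s ∈ {4, 8}, s ≤ k}:
g(0) = mex{} = 0
g(1) = mex{} = 0
g(2) = mex{} = 0
g(3) = mex{} = 0
g(4) = mex{0} = 1
g(5) = mex{0} = 1
g(6) = mex{0} = 1
g(7) = mex{0} = 1
g(8) = mex{0,1} = 2
g(9) = mex{0,1} = 2
So g(9) = 2.

2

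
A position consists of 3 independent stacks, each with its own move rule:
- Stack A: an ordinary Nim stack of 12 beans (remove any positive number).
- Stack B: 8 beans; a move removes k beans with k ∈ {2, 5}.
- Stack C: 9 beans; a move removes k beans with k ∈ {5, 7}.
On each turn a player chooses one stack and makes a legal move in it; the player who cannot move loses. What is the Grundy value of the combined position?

Stack A is a plain Nim stack of size 12, so its Grundy value is 12.
Grundy values for stack B (subtraction set {2, 5}):
g(0) = mex{} = 0
g(1) = mex{} = 0
g(2) = mex{0} = 1
g(3) = mex{0} = 1
g(4) = mex{1} = 0
g(5) = mex{0,1} = 2
g(6) = mex{0} = 1
g(7) = mex{1,2} = 0
g(8) = mex{1} = 0
So g(8) = 0.
Build the Grundy sequence for stack C with g(k) = mex{g(k−s) : s ∈ {5, 7}, s ≤ k}:
k:     0  1  2  3  4  5  6  7  8  9
g(k):  0  0  0  0  0  1  1  1  1  1
So g(9) = 1.
By the Sprague-Grundy theorem, the Grundy value of a sum of independent games is the XOR of the component values.
Combined value = 12 ⊕ 0 ⊕ 1 = 13.

13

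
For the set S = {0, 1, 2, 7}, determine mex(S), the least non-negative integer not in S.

3

The values 0, 1, 2 are all present; 3 is the first non-negative integer missing from the set.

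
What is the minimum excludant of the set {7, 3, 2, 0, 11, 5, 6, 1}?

The values 0, 1, 2, 3 are all present; 4 is the first non-negative integer missing from the set.

4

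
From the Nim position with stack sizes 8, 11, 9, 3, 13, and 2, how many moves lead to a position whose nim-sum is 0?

1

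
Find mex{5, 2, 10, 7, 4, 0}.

1

0 is in the set but 1 is not, so the mex is 1.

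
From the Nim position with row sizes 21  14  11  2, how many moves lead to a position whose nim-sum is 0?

1

Compute the nim-sum pairwise:
21 ^ 14 = 27
27 ^ 11 = 16
16 ^ 2 = 18
The overall nim-sum is X = 18. A row of size p has a winning move iff p XOR X < p (reduce it to p XOR X).
  21: 21 XOR 18 = 7 < 21 — winning move (to 7).
  14: 14 XOR 18 = 28 ≥ 14 — no move.
  11: 11 XOR 18 = 25 ≥ 11 — no move.
  2: 2 XOR 18 = 16 ≥ 2 — no move.
That gives 1 winning move.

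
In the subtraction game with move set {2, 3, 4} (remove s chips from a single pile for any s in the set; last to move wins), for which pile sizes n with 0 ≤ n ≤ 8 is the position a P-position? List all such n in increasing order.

0, 1, 6, 7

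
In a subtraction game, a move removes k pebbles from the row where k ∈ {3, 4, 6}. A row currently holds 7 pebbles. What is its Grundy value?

2

Build the Grundy sequence with g(k) = mex{g(k−s) : s ∈ {3, 4, 6}, s ≤ k}:
k:     0  1  2  3  4  5  6  7
g(k):  0  0  0  1  1  1  2  2
So g(7) = 2.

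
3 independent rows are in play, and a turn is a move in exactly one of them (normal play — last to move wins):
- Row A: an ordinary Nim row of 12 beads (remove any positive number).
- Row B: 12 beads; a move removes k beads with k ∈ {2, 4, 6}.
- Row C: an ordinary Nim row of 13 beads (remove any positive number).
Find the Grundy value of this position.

3

Row A is a plain Nim row of size 12, so its Grundy value is 12.
For row B, compute g(0), g(1), … with moves {2, 4, 6}:
k:     0  1  2  3  4  5  6  7  8  9 10 11 12
g(k):  0  0  1  1  2  2  3  3  0  0  1  1  2
So g(12) = 2.
Row C is a plain Nim row of size 13, so its Grundy value is 13.
By the Sprague-Grundy theorem, the Grundy value of a sum of independent games is the XOR of the component values.
Combined value = 12 XOR 2 XOR 13 = 3.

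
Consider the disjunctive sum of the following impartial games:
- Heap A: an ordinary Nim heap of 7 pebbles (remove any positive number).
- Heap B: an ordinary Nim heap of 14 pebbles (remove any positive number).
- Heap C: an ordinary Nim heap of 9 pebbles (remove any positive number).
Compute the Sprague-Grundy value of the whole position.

0

Heap A is a plain Nim heap of size 7, so its Grundy value is 7.
Heap B is a plain Nim heap of size 14, so its Grundy value is 14.
Heap C is a plain Nim heap of size 9, so its Grundy value is 9.
By the Sprague-Grundy theorem, the Grundy value of a sum of independent games is the XOR of the component values.
Combined value = 7 ⊕ 14 ⊕ 9 = 0.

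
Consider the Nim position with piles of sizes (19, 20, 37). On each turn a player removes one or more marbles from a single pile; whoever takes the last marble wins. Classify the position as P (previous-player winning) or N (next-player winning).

N-position

Compute the nim-sum pairwise:
19 ⊕ 20 = 7
7 ⊕ 37 = 34
The nim-sum is 34 ≠ 0, so this is an N-position: the player to move can win.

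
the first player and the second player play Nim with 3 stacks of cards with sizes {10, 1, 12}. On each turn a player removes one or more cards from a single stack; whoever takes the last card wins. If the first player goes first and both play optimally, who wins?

the first player wins

Compute the nim-sum pairwise:
10 XOR 1 = 11
11 XOR 12 = 7
The nim-sum is 7 ≠ 0, so this is an N-position: the player to move can win; the first player has a winning move.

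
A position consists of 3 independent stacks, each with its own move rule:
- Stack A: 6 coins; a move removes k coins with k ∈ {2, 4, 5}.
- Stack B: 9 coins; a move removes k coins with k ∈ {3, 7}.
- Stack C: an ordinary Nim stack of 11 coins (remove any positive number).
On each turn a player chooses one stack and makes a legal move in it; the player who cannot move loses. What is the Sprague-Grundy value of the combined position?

For stack A, compute g(0), g(1), … with moves {2, 4, 5}:
g(0) = mex{} = 0
g(1) = mex{} = 0
g(2) = mex{0} = 1
g(3) = mex{0} = 1
g(4) = mex{0,1} = 2
g(5) = mex{0,1} = 2
g(6) = mex{0,1,2} = 3
So g(6) = 3.
For stack B, compute g(0), g(1), … with moves {3, 7}:
g(0) = mex{} = 0
g(1) = mex{} = 0
g(2) = mex{} = 0
g(3) = mex{0} = 1
g(4) = mex{0} = 1
g(5) = mex{0} = 1
g(6) = mex{1} = 0
g(7) = mex{0,1} = 2
g(8) = mex{0,1} = 2
g(9) = mex{0} = 1
So g(9) = 1.
Stack C is a plain Nim stack of size 11, so its Grundy value is 11.
The value of a disjunctive sum is the nim-sum of the parts.
Combined value = 3 XOR 1 XOR 11 = 9.

9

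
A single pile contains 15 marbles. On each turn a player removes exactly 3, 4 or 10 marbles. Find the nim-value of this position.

0

Build the Grundy sequence with g(k) = mex{g(k−s) : s ∈ {3, 4, 10}, s ≤ k}:
k:     0  1  2  3  4  5  6  7  8  9 10 11 12 13 14 15
g(k):  0  0  0  1  1  1  2  0  0  0  1  1  1  2  0  0
So g(15) = 0.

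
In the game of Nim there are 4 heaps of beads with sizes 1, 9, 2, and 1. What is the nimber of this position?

11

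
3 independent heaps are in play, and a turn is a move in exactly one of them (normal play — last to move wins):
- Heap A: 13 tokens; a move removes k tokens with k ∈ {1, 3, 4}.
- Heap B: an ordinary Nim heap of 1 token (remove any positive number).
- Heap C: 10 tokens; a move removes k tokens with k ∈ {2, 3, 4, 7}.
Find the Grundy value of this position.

1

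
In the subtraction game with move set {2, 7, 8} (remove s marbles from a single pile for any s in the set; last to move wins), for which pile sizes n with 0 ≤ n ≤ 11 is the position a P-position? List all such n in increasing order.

0, 1, 4, 5, 10

Compute g(0), g(1), … for moves {2, 7, 8}:
k:     0  1  2  3  4  5  6  7  8  9 10 11
g(k):  0  0  1  1  0  0  1  1  2  2  0  3
The P-positions (g = 0) in 0..11 are 0, 1, 4, 5, 10.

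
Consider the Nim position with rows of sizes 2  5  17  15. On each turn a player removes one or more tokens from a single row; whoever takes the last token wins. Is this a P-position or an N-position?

Nim-sum: 2 ⊕ 5 ⊕ 17 ⊕ 15 = 25.
The nim-sum is 25 ≠ 0, so this is an N-position: the player to move can win.

N-position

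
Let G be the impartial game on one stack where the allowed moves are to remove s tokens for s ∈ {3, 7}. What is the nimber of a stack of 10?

Compute g(0), g(1), … for moves {3, 7}:
k:     0  1  2  3  4  5  6  7  8  9 10
g(k):  0  0  0  1  1  1  0  2  2  1  0
So g(10) = 0.

0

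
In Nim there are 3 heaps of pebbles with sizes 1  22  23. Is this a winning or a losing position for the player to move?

Compute the nim-sum pairwise:
1 ^ 22 = 23
23 ^ 23 = 0
The nim-sum is 0, so this is a P-position: the player to move is in a losing position under optimal play.

Losing position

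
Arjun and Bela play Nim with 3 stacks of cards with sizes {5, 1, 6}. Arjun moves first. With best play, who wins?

Write each in binary and XOR column by column:
  101  (5)
  001  (1)
  110  (6)
  ---
  010  (2)
The nim-sum is 2 ≠ 0, so this is an N-position: the player to move can win; Arjun has a winning move.

Arjun wins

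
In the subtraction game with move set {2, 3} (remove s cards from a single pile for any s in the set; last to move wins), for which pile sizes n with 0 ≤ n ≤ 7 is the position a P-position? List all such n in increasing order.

0, 1, 5, 6

Grundy values for subtraction set {2, 3}:
g(0) = mex{} = 0
g(1) = mex{} = 0
g(2) = mex{0} = 1
g(3) = mex{0} = 1
g(4) = mex{0,1} = 2
g(5) = mex{1} = 0
g(6) = mex{1,2} = 0
g(7) = mex{0,2} = 1
The P-positions (g = 0) in 0..7 are 0, 1, 5, 6.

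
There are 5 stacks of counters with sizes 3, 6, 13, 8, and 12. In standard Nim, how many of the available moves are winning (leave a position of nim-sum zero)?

3

In binary:
  0011  (3)
  0110  (6)
  1101  (13)
  1000  (8)
  1100  (12)
  ----
  1100  (12)
The overall nim-sum is X = 12. A stack of size p has a winning move iff p XOR X < p (reduce it to p XOR X).
  3: 3 XOR 12 = 15 ≥ 3 — no move.
  6: 6 XOR 12 = 10 ≥ 6 — no move.
  13: 13 XOR 12 = 1 < 13 — winning move (to 1).
  8: 8 XOR 12 = 4 < 8 — winning move (to 4).
  12: 12 XOR 12 = 0 < 12 — winning move (to 0).
That gives 3 winning moves.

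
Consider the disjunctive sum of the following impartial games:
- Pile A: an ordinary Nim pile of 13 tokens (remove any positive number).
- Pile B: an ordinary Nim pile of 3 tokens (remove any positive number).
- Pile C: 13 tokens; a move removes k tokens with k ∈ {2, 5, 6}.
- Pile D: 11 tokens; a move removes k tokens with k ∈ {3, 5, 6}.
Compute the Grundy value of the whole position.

Pile A is a plain Nim pile of size 13, so its Grundy value is 13.
Pile B is a plain Nim pile of size 3, so its Grundy value is 3.
Grundy values for pile C (subtraction set {2, 5, 6}):
k:     0  1  2  3  4  5  6  7  8  9 10 11 12 13
g(k):  0  0  1  1  0  2  1  3  0  2  1  0  0  1
So g(13) = 1.
Grundy values for pile D (subtraction set {3, 5, 6}):
k:     0  1  2  3  4  5  6  7  8  9 10 11
g(k):  0  0  0  1  1  1  2  2  2  0  0  0
So g(11) = 0.
The value of a disjunctive sum is the nim-sum of the parts.
Combined value = 13 XOR 3 XOR 1 XOR 0 = 15.

15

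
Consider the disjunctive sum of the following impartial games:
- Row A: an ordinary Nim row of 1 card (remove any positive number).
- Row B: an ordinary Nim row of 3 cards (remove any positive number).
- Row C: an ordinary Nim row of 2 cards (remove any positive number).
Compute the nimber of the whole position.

0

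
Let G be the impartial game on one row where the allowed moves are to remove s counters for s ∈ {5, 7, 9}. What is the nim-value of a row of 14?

Grundy values for subtraction set {5, 7, 9}:
g(0) = mex{} = 0
g(1) = mex{} = 0
g(2) = mex{} = 0
g(3) = mex{} = 0
g(4) = mex{} = 0
g(5) = mex{0} = 1
g(6) = mex{0} = 1
g(7) = mex{0} = 1
g(8) = mex{0} = 1
g(9) = mex{0} = 1
g(10) = mex{0,1} = 2
g(11) = mex{0,1} = 2
g(12) = mex{0,1} = 2
g(13) = mex{0,1} = 2
g(14) = mex{1} = 0
So g(14) = 0.

0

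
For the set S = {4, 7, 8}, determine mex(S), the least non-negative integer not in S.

0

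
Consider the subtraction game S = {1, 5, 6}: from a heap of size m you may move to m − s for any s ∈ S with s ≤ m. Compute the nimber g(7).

3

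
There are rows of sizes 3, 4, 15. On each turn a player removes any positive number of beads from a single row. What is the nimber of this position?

8

Nim-sum: 3 XOR 4 XOR 15 = 8.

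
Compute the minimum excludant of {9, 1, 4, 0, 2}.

The values 0, 1, 2 are all present; 3 is the first non-negative integer missing from the set.

3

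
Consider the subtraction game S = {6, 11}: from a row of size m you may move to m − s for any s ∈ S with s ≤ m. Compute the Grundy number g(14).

Compute g(0), g(1), … for moves {6, 11}:
k:     0  1  2  3  4  5  6  7  8  9 10 11 12 13 14
g(k):  0  0  0  0  0  0  1  1  1  1  1  1  2  2  2
So g(14) = 2.

2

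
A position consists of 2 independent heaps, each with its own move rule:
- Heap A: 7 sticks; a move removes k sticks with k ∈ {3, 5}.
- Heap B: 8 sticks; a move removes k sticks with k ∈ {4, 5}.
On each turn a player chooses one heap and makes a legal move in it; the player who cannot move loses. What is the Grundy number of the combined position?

0

For heap A, compute g(0), g(1), … with moves {3, 5}:
g(0) = mex{} = 0
g(1) = mex{} = 0
g(2) = mex{} = 0
g(3) = mex{0} = 1
g(4) = mex{0} = 1
g(5) = mex{0} = 1
g(6) = mex{0,1} = 2
g(7) = mex{0,1} = 2
So g(7) = 2.
For heap B, compute g(0), g(1), … with moves {4, 5}:
g(0) = mex{} = 0
g(1) = mex{} = 0
g(2) = mex{} = 0
g(3) = mex{} = 0
g(4) = mex{0} = 1
g(5) = mex{0} = 1
g(6) = mex{0} = 1
g(7) = mex{0} = 1
g(8) = mex{0,1} = 2
So g(8) = 2.
By the Sprague-Grundy theorem, the Grundy value of a sum of independent games is the XOR of the component values.
Combined value = 2 ⊕ 2 = 0.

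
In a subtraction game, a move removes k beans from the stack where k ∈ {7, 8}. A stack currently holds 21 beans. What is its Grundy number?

0

Grundy values for subtraction set {7, 8}:
k:     0  1  2  3  4  5  6  7  8  9 10 11 12 13 14 15 16 17 18 19 20 21
g(k):  0  0  0  0  0  0  0  1  1  1  1  1  1  1  2  0  0  0  0  0  0  0
So g(21) = 0.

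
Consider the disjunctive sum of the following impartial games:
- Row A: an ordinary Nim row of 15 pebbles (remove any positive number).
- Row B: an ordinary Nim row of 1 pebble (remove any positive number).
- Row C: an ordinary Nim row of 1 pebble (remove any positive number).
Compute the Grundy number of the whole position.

15

Row A is a plain Nim row of size 15, so its Grundy value is 15.
Row B is a plain Nim row of size 1, so its Grundy value is 1.
Row C is a plain Nim row of size 1, so its Grundy value is 1.
The value of a disjunctive sum is the nim-sum of the parts.
Combined value = 15 XOR 1 XOR 1 = 15.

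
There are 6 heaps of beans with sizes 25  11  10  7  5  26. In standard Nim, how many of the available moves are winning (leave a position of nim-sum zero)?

Nim-sum: 25 XOR 11 XOR 10 XOR 7 XOR 5 XOR 26 = 0.
The nim-sum is already 0, so every move leaves a nonzero nim-sum — there are no winning moves.

0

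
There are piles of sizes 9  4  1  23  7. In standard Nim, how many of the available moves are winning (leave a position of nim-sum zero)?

Compute the nim-sum pairwise:
9 XOR 4 = 13
13 XOR 1 = 12
12 XOR 23 = 27
27 XOR 7 = 28
The overall nim-sum is X = 28. A pile of size p has a winning move iff p XOR X < p (reduce it to p XOR X).
  9: 9 XOR 28 = 21 ≥ 9 — no move.
  4: 4 XOR 28 = 24 ≥ 4 — no move.
  1: 1 XOR 28 = 29 ≥ 1 — no move.
  23: 23 XOR 28 = 11 < 23 — winning move (to 11).
  7: 7 XOR 28 = 27 ≥ 7 — no move.
That gives 1 winning move.

1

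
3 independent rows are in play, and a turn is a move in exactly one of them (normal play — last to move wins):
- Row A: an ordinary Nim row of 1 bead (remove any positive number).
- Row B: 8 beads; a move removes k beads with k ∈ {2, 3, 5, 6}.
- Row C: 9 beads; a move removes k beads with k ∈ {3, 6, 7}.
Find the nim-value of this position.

Row A is a plain Nim row of size 1, so its Grundy value is 1.
Grundy values for row B (subtraction set {2, 3, 5, 6}):
k:     0  1  2  3  4  5  6  7  8
g(k):  0  0  1  1  2  2  3  3  0
So g(8) = 0.
Grundy values for row C (subtraction set {3, 6, 7}):
g(0) = mex{} = 0
g(1) = mex{} = 0
g(2) = mex{} = 0
g(3) = mex{0} = 1
g(4) = mex{0} = 1
g(5) = mex{0} = 1
g(6) = mex{0,1} = 2
g(7) = mex{0,1} = 2
g(8) = mex{0,1} = 2
g(9) = mex{0,1,2} = 3
So g(9) = 3.
The value of a disjunctive sum is the nim-sum of the parts.
Combined value = 1 XOR 0 XOR 3 = 2.

2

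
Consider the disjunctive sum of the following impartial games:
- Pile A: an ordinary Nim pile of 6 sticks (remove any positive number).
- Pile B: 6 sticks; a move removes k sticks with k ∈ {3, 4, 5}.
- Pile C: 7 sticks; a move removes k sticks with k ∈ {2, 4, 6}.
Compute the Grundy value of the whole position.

7

Pile A is a plain Nim pile of size 6, so its Grundy value is 6.
Build the Grundy sequence for pile B with g(k) = mex{g(k−s) : s ∈ {3, 4, 5}, s ≤ k}:
k:     0  1  2  3  4  5  6
g(k):  0  0  0  1  1  1  2
So g(6) = 2.
Grundy values for pile C (subtraction set {2, 4, 6}):
g(0) = mex{} = 0
g(1) = mex{} = 0
g(2) = mex{0} = 1
g(3) = mex{0} = 1
g(4) = mex{0,1} = 2
g(5) = mex{0,1} = 2
g(6) = mex{0,1,2} = 3
g(7) = mex{0,1,2} = 3
So g(7) = 3.
By the Sprague-Grundy theorem, the Grundy value of a sum of independent games is the XOR of the component values.
Combined value = 6 XOR 2 XOR 3 = 7.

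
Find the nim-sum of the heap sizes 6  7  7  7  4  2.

7

Nim-sum: 6 ⊕ 7 ⊕ 7 ⊕ 7 ⊕ 4 ⊕ 2 = 7.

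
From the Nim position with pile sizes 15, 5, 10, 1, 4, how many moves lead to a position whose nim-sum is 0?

3

Bitwise XOR of the heap sizes:
  1111  (15)
  0101  (5)
  1010  (10)
  0001  (1)
  0100  (4)
  ----
  0101  (5)
The overall nim-sum is X = 5. A pile of size p has a winning move iff p XOR X < p (reduce it to p XOR X).
  15: 15 XOR 5 = 10 < 15 — winning move (to 10).
  5: 5 XOR 5 = 0 < 5 — winning move (to 0).
  10: 10 XOR 5 = 15 ≥ 10 — no move.
  1: 1 XOR 5 = 4 ≥ 1 — no move.
  4: 4 XOR 5 = 1 < 4 — winning move (to 1).
That gives 3 winning moves.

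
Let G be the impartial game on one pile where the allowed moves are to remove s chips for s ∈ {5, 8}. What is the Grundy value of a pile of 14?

Grundy values for subtraction set {5, 8}:
g(0) = mex{} = 0
g(1) = mex{} = 0
g(2) = mex{} = 0
g(3) = mex{} = 0
g(4) = mex{} = 0
g(5) = mex{0} = 1
g(6) = mex{0} = 1
g(7) = mex{0} = 1
g(8) = mex{0} = 1
g(9) = mex{0} = 1
g(10) = mex{0,1} = 2
g(11) = mex{0,1} = 2
g(12) = mex{0,1} = 2
g(13) = mex{1} = 0
g(14) = mex{1} = 0
So g(14) = 0.

0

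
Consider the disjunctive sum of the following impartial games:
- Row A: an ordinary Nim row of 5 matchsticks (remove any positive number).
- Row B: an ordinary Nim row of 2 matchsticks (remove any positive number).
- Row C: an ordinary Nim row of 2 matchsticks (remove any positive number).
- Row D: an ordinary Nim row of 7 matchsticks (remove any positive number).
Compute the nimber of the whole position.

Row A is a plain Nim row of size 5, so its Grundy value is 5.
Row B is a plain Nim row of size 2, so its Grundy value is 2.
Row C is a plain Nim row of size 2, so its Grundy value is 2.
Row D is a plain Nim row of size 7, so its Grundy value is 7.
By the Sprague-Grundy theorem, the Grundy value of a sum of independent games is the XOR of the component values.
Combined value = 5 ⊕ 2 ⊕ 2 ⊕ 7 = 2.

2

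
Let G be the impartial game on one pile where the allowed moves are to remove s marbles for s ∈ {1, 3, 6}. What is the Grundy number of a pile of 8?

2

Grundy values for subtraction set {1, 3, 6}:
g(0) = mex{} = 0
g(1) = mex{0} = 1
g(2) = mex{1} = 0
g(3) = mex{0} = 1
g(4) = mex{1} = 0
g(5) = mex{0} = 1
g(6) = mex{0,1} = 2
g(7) = mex{0,1,2} = 3
g(8) = mex{0,1,3} = 2
So g(8) = 2.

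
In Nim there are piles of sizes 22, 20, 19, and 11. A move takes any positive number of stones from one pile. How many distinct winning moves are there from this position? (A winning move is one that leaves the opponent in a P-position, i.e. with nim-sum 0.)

Nim-sum: 22 ^ 20 ^ 19 ^ 11 = 26.
The overall nim-sum is X = 26. A pile of size p has a winning move iff p XOR X < p (reduce it to p XOR X).
  22: 22 XOR 26 = 12 < 22 — winning move (to 12).
  20: 20 XOR 26 = 14 < 20 — winning move (to 14).
  19: 19 XOR 26 = 9 < 19 — winning move (to 9).
  11: 11 XOR 26 = 17 ≥ 11 — no move.
That gives 3 winning moves.

3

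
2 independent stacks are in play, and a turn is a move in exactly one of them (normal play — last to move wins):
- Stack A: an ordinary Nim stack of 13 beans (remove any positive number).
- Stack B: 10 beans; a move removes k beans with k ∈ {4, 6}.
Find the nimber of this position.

13

Stack A is a plain Nim stack of size 13, so its Grundy value is 13.
Build the Grundy sequence for stack B with g(k) = mex{g(k−s) : s ∈ {4, 6}, s ≤ k}:
k:     0  1  2  3  4  5  6  7  8  9 10
g(k):  0  0  0  0  1  1  1  1  2  2  0
So g(10) = 0.
By the Sprague-Grundy theorem, the Grundy value of a sum of independent games is the XOR of the component values.
Combined value = 13 XOR 0 = 13.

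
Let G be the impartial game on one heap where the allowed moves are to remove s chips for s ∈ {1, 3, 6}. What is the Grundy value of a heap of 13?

0

Build the Grundy sequence with g(k) = mex{g(k−s) : s ∈ {1, 3, 6}, s ≤ k}:
g(0) = mex{} = 0
g(1) = mex{0} = 1
g(2) = mex{1} = 0
g(3) = mex{0} = 1
g(4) = mex{1} = 0
g(5) = mex{0} = 1
g(6) = mex{0,1} = 2
g(7) = mex{0,1,2} = 3
g(8) = mex{0,1,3} = 2
g(9) = mex{1,2} = 0
g(10) = mex{0,3} = 1
g(11) = mex{1,2} = 0
g(12) = mex{0,2} = 1
g(13) = mex{1,3} = 0
So g(13) = 0.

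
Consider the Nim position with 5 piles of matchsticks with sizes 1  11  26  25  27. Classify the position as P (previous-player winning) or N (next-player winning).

N-position

Bitwise XOR of the heap sizes:
  00001  (1)
  01011  (11)
  11010  (26)
  11001  (25)
  11011  (27)
  -----
  10010  (18)
The nim-sum is 18 ≠ 0, so this is an N-position: the player to move can win.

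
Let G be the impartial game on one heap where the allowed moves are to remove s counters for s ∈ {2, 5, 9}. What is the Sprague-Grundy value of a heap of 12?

Grundy values for subtraction set {2, 5, 9}:
k:     0  1  2  3  4  5  6  7  8  9 10 11 12
g(k):  0  0  1  1  0  2  1  0  0  1  1  0  2
So g(12) = 2.

2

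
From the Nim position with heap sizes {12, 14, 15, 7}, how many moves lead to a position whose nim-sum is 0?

3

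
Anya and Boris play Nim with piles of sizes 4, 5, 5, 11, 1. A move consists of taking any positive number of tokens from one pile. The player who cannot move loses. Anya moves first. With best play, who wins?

Anya wins

Nim-sum: 4 ^ 5 ^ 5 ^ 11 ^ 1 = 14.
The nim-sum is 14 ≠ 0, so this is an N-position: the player to move can win; Anya has a winning move.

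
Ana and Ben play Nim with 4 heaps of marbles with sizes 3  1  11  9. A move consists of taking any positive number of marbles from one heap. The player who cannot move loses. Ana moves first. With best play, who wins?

Ben wins

Write each in binary and XOR column by column:
  0011  (3)
  0001  (1)
  1011  (11)
  1001  (9)
  ----
  0000  (0)
The nim-sum is 0, so this is a P-position: the player to move is in a losing position under optimal play; Ana is about to move from it and so loses — Ben wins.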